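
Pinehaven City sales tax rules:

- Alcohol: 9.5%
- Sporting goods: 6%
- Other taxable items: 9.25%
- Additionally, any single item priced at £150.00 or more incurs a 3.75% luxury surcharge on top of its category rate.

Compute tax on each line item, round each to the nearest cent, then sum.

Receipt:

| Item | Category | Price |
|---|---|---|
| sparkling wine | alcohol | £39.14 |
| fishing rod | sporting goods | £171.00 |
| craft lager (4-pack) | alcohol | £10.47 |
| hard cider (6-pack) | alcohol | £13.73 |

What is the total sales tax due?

Sparkling wine £39.14: alcohol → 9.5% → £3.72
Fishing rod £171.00: sporting goods → 6% + 3.75% surcharge = 9.75% → £16.67
Craft lager (4-pack) £10.47: alcohol → 9.5% → £0.99
Hard cider (6-pack) £13.73: alcohol → 9.5% → £1.30
Total tax = £3.72 + £16.67 + £0.99 + £1.30 = £22.68

£22.68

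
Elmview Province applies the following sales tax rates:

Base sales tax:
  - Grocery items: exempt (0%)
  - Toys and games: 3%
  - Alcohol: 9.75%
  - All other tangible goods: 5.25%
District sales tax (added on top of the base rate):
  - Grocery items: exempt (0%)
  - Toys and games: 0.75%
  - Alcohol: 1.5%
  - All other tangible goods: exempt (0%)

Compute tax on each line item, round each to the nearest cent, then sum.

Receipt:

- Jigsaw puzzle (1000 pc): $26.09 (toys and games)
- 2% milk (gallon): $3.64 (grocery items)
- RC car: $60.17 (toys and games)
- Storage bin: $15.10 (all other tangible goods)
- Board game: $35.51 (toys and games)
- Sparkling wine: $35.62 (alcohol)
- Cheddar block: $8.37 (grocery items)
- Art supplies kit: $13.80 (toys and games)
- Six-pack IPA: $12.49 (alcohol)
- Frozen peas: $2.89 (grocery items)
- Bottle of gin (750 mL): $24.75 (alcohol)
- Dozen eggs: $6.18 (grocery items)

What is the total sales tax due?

Jigsaw puzzle (1000 pc) $26.09: toys and games → 3% + 0.75% district = 3.75% → $0.98
2% milk (gallon) $3.64: grocery items → 0% + 0% district = 0% → $0.00
RC car $60.17: toys and games → 3% + 0.75% district = 3.75% → $2.26
Storage bin $15.10: all other tangible goods → 5.25% + 0% district = 5.25% → $0.79
Board game $35.51: toys and games → 3% + 0.75% district = 3.75% → $1.33
Sparkling wine $35.62: alcohol → 9.75% + 1.5% district = 11.25% → $4.01
Cheddar block $8.37: grocery items → 0% + 0% district = 0% → $0.00
Art supplies kit $13.80: toys and games → 3% + 0.75% district = 3.75% → $0.52
Six-pack IPA $12.49: alcohol → 9.75% + 1.5% district = 11.25% → $1.41
Frozen peas $2.89: grocery items → 0% + 0% district = 0% → $0.00
Bottle of gin (750 mL) $24.75: alcohol → 9.75% + 1.5% district = 11.25% → $2.78
Dozen eggs $6.18: grocery items → 0% + 0% district = 0% → $0.00
Total tax = $0.98 + $2.26 + $0.79 + $1.33 + $4.01 + $0.52 + $1.41 + $2.78 = $14.08

$14.08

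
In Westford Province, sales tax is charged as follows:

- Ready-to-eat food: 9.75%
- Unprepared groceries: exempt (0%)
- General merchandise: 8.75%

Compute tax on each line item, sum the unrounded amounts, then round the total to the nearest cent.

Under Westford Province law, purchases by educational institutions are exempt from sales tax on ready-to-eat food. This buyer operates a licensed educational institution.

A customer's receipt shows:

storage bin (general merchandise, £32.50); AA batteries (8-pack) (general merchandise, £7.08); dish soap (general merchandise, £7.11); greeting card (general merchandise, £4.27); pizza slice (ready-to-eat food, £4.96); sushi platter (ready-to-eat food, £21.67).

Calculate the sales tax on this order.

Storage bin £32.50: general merchandise → 8.75% → £2.84375
AA batteries (8-pack) £7.08: general merchandise → 8.75% → £0.6195
Dish soap £7.11: general merchandise → 8.75% → £0.622125
Greeting card £4.27: general merchandise → 8.75% → £0.373625
Pizza slice £4.96: ready-to-eat food, buyer-exempt → 0% → £0.00
Sushi platter £21.67: ready-to-eat food, buyer-exempt → 0% → £0.00
Unrounded tax sum = £4.459 → £4.46

£4.46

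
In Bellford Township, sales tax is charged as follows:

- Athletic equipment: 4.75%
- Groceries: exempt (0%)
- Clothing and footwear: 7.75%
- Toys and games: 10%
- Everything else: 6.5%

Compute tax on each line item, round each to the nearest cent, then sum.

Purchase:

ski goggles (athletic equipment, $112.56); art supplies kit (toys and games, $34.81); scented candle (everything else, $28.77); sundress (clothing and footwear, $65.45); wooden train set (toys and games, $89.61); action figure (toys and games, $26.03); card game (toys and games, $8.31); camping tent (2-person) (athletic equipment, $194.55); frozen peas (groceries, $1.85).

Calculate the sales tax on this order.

$37.40

Ski goggles $112.56: athletic equipment → 4.75% → $5.35
Art supplies kit $34.81: toys and games → 10% → $3.48
Scented candle $28.77: everything else → 6.5% → $1.87
Sundress $65.45: clothing and footwear → 7.75% → $5.07
Wooden train set $89.61: toys and games → 10% → $8.96
Action figure $26.03: toys and games → 10% → $2.60
Card game $8.31: toys and games → 10% → $0.83
Camping tent (2-person) $194.55: athletic equipment → 4.75% → $9.24
Frozen peas $1.85: groceries → 0% → $0.00
Total tax = $5.35 + $3.48 + $1.87 + $5.07 + $8.96 + $2.60 + $0.83 + $9.24 = $37.40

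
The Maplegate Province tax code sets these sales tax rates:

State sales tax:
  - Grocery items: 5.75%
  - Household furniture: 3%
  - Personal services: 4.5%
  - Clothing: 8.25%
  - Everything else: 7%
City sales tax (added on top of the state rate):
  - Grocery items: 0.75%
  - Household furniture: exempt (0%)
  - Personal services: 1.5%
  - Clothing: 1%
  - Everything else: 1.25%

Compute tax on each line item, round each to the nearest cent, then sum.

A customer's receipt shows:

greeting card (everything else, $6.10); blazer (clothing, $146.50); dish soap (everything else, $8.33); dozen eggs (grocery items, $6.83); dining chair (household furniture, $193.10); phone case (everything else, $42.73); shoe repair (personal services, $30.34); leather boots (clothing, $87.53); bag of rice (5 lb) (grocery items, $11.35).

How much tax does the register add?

$35.16

Greeting card $6.10: everything else → 7% + 1.25% city = 8.25% → $0.50
Blazer $146.50: clothing → 8.25% + 1% city = 9.25% → $13.55
Dish soap $8.33: everything else → 7% + 1.25% city = 8.25% → $0.69
Dozen eggs $6.83: grocery items → 5.75% + 0.75% city = 6.5% → $0.44
Dining chair $193.10: household furniture → 3% + 0% city = 3% → $5.79
Phone case $42.73: everything else → 7% + 1.25% city = 8.25% → $3.53
Shoe repair $30.34: personal services → 4.5% + 1.5% city = 6% → $1.82
Leather boots $87.53: clothing → 8.25% + 1% city = 9.25% → $8.10
Bag of rice (5 lb) $11.35: grocery items → 5.75% + 0.75% city = 6.5% → $0.74
Total tax = $0.50 + $13.55 + $0.69 + $0.44 + $5.79 + $3.53 + $1.82 + $8.10 + $0.74 = $35.16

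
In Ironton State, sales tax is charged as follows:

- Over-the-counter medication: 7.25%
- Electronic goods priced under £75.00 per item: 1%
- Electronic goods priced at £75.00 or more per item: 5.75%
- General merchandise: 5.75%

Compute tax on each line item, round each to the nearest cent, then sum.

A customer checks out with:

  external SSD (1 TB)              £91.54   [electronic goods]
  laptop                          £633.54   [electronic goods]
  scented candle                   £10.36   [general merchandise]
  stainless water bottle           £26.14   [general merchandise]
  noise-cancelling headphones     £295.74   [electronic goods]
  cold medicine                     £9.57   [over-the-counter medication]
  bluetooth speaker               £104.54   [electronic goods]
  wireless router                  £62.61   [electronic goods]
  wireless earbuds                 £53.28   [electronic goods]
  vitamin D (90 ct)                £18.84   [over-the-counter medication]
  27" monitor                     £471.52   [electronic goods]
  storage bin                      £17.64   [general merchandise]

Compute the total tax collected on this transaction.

External SSD (1 TB) £91.54: electronic goods, £75.00 or more → 5.75% → £5.26
Laptop £633.54: electronic goods, £75.00 or more → 5.75% → £36.43
Scented candle £10.36: general merchandise → 5.75% → £0.60
Stainless water bottle £26.14: general merchandise → 5.75% → £1.50
Noise-cancelling headphones £295.74: electronic goods, £75.00 or more → 5.75% → £17.01
Cold medicine £9.57: over-the-counter medication → 7.25% → £0.69
Bluetooth speaker £104.54: electronic goods, £75.00 or more → 5.75% → £6.01
Wireless router £62.61: electronic goods, under £75.00 → 1% → £0.63
Wireless earbuds £53.28: electronic goods, under £75.00 → 1% → £0.53
Vitamin D (90 ct) £18.84: over-the-counter medication → 7.25% → £1.37
27" monitor £471.52: electronic goods, £75.00 or more → 5.75% → £27.11
Storage bin £17.64: general merchandise → 5.75% → £1.01
Total tax = £5.26 + £36.43 + £0.60 + £1.50 + £17.01 + £0.69 + £6.01 + £0.63 + £0.53 + £1.37 + £27.11 + £1.01 = £98.15

£98.15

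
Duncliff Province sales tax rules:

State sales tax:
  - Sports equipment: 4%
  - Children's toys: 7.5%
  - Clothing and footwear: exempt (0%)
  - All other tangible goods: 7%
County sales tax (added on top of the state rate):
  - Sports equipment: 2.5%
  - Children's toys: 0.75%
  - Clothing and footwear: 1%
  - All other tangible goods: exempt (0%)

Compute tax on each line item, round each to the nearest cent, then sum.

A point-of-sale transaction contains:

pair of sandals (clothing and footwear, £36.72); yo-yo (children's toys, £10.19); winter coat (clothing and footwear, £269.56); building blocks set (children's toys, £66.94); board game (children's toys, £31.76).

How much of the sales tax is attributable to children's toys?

Yo-yo £10.19: children's toys → 7.5% + 0.75% county = 8.25% → £0.84
Building blocks set £66.94: children's toys → 7.5% + 0.75% county = 8.25% → £5.52
Board game £31.76: children's toys → 7.5% + 0.75% county = 8.25% → £2.62
Tax on children's toys = £0.84 + £5.52 + £2.62 = £8.98

£8.98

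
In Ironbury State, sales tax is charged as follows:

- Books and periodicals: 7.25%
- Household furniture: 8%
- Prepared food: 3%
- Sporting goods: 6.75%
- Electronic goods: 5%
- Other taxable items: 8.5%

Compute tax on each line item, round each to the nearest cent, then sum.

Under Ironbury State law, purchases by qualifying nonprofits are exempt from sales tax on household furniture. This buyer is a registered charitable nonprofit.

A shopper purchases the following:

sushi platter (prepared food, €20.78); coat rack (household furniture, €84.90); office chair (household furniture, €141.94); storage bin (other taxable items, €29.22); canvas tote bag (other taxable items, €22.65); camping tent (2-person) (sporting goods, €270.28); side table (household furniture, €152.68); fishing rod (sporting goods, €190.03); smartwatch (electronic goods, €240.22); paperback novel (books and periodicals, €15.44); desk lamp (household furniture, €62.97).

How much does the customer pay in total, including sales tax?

Sushi platter €20.78: prepared food → 3% → €0.62
Coat rack €84.90: household furniture, buyer-exempt → 0% → €0.00
Office chair €141.94: household furniture, buyer-exempt → 0% → €0.00
Storage bin €29.22: other taxable items → 8.5% → €2.48
Canvas tote bag €22.65: other taxable items → 8.5% → €1.93
Camping tent (2-person) €270.28: sporting goods → 6.75% → €18.24
Side table €152.68: household furniture, buyer-exempt → 0% → €0.00
Fishing rod €190.03: sporting goods → 6.75% → €12.83
Smartwatch €240.22: electronic goods → 5% → €12.01
Paperback novel €15.44: books and periodicals → 7.25% → €1.12
Desk lamp €62.97: household furniture, buyer-exempt → 0% → €0.00
Subtotal = €1231.11; tax = €49.23; total due = €1280.34

€1280.34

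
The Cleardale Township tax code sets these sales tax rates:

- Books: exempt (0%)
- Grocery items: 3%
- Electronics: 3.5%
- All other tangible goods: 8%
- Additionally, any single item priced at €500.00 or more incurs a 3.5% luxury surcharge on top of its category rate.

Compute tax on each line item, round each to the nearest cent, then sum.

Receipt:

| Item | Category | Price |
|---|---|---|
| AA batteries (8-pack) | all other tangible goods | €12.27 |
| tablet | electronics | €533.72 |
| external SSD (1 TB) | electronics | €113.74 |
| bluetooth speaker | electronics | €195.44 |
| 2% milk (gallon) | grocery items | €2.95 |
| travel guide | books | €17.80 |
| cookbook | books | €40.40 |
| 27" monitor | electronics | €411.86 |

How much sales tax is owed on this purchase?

AA batteries (8-pack) €12.27: all other tangible goods → 8% → €0.98
Tablet €533.72: electronics → 3.5% + 3.5% surcharge = 7% → €37.36
External SSD (1 TB) €113.74: electronics → 3.5% → €3.98
Bluetooth speaker €195.44: electronics → 3.5% → €6.84
2% milk (gallon) €2.95: grocery items → 3% → €0.09
Travel guide €17.80: books → 0% → €0.00
Cookbook €40.40: books → 0% → €0.00
27" monitor €411.86: electronics → 3.5% → €14.42
Total tax = €0.98 + €37.36 + €3.98 + €6.84 + €0.09 + €14.42 = €63.67

€63.67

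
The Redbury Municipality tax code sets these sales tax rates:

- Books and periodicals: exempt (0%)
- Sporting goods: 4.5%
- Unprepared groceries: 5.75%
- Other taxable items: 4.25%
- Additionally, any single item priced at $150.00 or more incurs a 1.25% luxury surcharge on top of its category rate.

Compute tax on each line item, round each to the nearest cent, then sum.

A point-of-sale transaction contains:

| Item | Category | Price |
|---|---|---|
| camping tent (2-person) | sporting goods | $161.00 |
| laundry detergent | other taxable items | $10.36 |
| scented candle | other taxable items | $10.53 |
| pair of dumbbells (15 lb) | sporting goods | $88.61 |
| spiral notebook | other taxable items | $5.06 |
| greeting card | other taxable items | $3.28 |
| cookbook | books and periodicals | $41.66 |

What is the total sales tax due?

Camping tent (2-person) $161.00: sporting goods → 4.5% + 1.25% surcharge = 5.75% → $9.26
Laundry detergent $10.36: other taxable items → 4.25% → $0.44
Scented candle $10.53: other taxable items → 4.25% → $0.45
Pair of dumbbells (15 lb) $88.61: sporting goods → 4.5% → $3.99
Spiral notebook $5.06: other taxable items → 4.25% → $0.22
Greeting card $3.28: other taxable items → 4.25% → $0.14
Cookbook $41.66: books and periodicals → 0% → $0.00
Total tax = $9.26 + $0.44 + $0.45 + $3.99 + $0.22 + $0.14 = $14.50

$14.50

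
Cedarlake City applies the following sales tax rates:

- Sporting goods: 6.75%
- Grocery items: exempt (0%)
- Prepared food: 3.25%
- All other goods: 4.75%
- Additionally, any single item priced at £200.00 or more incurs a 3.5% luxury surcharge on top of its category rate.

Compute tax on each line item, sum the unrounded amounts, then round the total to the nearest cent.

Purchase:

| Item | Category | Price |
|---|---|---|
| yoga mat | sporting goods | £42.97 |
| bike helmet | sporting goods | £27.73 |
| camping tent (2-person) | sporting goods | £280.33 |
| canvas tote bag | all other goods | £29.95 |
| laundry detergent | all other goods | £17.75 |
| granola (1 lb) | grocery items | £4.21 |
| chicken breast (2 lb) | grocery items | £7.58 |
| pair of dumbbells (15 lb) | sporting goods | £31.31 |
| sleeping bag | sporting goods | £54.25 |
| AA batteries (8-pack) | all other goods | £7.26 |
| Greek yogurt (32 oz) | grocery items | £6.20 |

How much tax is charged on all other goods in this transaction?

£2.61

Canvas tote bag £29.95: all other goods → 4.75% → £1.422625
Laundry detergent £17.75: all other goods → 4.75% → £0.843125
AA batteries (8-pack) £7.26: all other goods → 4.75% → £0.34485
Tax on all other goods: unrounded sum = £2.6106 → £2.61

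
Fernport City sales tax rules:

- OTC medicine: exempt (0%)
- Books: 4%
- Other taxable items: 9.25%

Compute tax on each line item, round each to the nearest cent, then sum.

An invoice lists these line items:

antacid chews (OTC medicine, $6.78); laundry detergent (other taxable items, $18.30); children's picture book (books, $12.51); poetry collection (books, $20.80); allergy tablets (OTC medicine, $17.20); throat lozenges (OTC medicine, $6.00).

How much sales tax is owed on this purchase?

$3.02

Antacid chews $6.78: OTC medicine → 0% → $0.00
Laundry detergent $18.30: other taxable items → 9.25% → $1.69
Children's picture book $12.51: books → 4% → $0.50
Poetry collection $20.80: books → 4% → $0.83
Allergy tablets $17.20: OTC medicine → 0% → $0.00
Throat lozenges $6.00: OTC medicine → 0% → $0.00
Total tax = $1.69 + $0.50 + $0.83 = $3.02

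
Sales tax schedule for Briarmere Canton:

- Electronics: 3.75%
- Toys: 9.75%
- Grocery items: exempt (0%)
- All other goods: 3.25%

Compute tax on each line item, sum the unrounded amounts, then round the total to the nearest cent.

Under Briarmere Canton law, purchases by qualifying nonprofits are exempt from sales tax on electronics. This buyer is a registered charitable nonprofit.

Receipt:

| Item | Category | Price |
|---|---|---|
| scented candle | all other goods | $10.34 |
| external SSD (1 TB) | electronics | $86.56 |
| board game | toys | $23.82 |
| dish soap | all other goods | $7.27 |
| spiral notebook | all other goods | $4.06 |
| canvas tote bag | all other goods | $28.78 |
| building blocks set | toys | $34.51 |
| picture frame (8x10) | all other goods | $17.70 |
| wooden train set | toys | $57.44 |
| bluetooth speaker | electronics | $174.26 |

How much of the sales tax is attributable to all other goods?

Scented candle $10.34: all other goods → 3.25% → $0.33605
Dish soap $7.27: all other goods → 3.25% → $0.236275
Spiral notebook $4.06: all other goods → 3.25% → $0.13195
Canvas tote bag $28.78: all other goods → 3.25% → $0.93535
Picture frame (8x10) $17.70: all other goods → 3.25% → $0.57525
Tax on all other goods: unrounded sum = $2.214875 → $2.21

$2.21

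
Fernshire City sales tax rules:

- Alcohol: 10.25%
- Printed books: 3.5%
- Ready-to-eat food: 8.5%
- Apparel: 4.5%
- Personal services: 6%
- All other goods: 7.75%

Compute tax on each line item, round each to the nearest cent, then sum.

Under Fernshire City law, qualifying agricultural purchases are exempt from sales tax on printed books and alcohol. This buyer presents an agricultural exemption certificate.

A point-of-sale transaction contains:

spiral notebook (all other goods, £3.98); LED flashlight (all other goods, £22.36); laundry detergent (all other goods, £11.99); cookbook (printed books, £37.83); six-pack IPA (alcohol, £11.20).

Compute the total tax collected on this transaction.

Spiral notebook £3.98: all other goods → 7.75% → £0.31
LED flashlight £22.36: all other goods → 7.75% → £1.73
Laundry detergent £11.99: all other goods → 7.75% → £0.93
Cookbook £37.83: printed books, buyer-exempt → 0% → £0.00
Six-pack IPA £11.20: alcohol, buyer-exempt → 0% → £0.00
Total tax = £0.31 + £1.73 + £0.93 = £2.97

£2.97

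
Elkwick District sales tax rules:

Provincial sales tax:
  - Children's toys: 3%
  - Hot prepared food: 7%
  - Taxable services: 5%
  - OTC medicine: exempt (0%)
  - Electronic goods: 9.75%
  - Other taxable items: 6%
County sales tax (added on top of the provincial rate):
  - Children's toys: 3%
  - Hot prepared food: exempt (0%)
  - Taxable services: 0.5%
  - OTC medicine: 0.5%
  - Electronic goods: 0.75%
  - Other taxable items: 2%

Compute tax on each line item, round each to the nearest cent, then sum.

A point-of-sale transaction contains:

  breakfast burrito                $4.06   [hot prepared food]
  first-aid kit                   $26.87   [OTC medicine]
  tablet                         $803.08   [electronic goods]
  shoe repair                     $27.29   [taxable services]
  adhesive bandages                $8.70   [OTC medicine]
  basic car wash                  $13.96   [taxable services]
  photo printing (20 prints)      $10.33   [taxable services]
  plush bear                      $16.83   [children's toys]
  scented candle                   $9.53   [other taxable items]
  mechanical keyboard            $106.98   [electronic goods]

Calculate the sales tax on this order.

Breakfast burrito $4.06: hot prepared food → 7% + 0% county = 7% → $0.28
First-aid kit $26.87: OTC medicine → 0% + 0.5% county = 0.5% → $0.13
Tablet $803.08: electronic goods → 9.75% + 0.75% county = 10.5% → $84.32
Shoe repair $27.29: taxable services → 5% + 0.5% county = 5.5% → $1.50
Adhesive bandages $8.70: OTC medicine → 0% + 0.5% county = 0.5% → $0.04
Basic car wash $13.96: taxable services → 5% + 0.5% county = 5.5% → $0.77
Photo printing (20 prints) $10.33: taxable services → 5% + 0.5% county = 5.5% → $0.57
Plush bear $16.83: children's toys → 3% + 3% county = 6% → $1.01
Scented candle $9.53: other taxable items → 6% + 2% county = 8% → $0.76
Mechanical keyboard $106.98: electronic goods → 9.75% + 0.75% county = 10.5% → $11.23
Total tax = $0.28 + $0.13 + $84.32 + $1.50 + $0.04 + $0.77 + $0.57 + $1.01 + $0.76 + $11.23 = $100.61

$100.61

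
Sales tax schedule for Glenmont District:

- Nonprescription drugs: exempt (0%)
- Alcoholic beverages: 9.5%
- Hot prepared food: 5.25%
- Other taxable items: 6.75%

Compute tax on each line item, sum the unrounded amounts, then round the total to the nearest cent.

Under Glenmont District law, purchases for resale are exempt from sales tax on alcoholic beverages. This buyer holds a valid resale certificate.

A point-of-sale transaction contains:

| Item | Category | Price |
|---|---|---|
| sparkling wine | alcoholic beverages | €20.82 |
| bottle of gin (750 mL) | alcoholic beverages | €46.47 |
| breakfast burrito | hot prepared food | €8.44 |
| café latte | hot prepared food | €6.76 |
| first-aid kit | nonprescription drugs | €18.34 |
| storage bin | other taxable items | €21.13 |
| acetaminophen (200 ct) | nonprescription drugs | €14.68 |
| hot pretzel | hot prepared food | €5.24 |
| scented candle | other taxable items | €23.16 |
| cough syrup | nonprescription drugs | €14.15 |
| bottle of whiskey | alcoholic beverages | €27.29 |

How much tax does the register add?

€4.06

Sparkling wine €20.82: alcoholic beverages, buyer-exempt → 0% → €0.00
Bottle of gin (750 mL) €46.47: alcoholic beverages, buyer-exempt → 0% → €0.00
Breakfast burrito €8.44: hot prepared food → 5.25% → €0.4431
Café latte €6.76: hot prepared food → 5.25% → €0.3549
First-aid kit €18.34: nonprescription drugs → 0% → €0.00
Storage bin €21.13: other taxable items → 6.75% → €1.426275
Acetaminophen (200 ct) €14.68: nonprescription drugs → 0% → €0.00
Hot pretzel €5.24: hot prepared food → 5.25% → €0.2751
Scented candle €23.16: other taxable items → 6.75% → €1.5633
Cough syrup €14.15: nonprescription drugs → 0% → €0.00
Bottle of whiskey €27.29: alcoholic beverages, buyer-exempt → 0% → €0.00
Unrounded tax sum = €4.062675 → €4.06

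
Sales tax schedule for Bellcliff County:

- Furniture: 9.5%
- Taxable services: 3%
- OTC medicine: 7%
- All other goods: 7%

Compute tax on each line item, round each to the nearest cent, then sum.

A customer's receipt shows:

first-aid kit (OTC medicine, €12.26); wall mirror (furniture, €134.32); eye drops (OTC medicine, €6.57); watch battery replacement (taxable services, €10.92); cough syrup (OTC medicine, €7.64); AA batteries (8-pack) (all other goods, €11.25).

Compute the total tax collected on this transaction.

First-aid kit €12.26: OTC medicine → 7% → €0.86
Wall mirror €134.32: furniture → 9.5% → €12.76
Eye drops €6.57: OTC medicine → 7% → €0.46
Watch battery replacement €10.92: taxable services → 3% → €0.33
Cough syrup €7.64: OTC medicine → 7% → €0.53
AA batteries (8-pack) €11.25: all other goods → 7% → €0.79
Total tax = €0.86 + €12.76 + €0.46 + €0.33 + €0.53 + €0.79 = €15.73

€15.73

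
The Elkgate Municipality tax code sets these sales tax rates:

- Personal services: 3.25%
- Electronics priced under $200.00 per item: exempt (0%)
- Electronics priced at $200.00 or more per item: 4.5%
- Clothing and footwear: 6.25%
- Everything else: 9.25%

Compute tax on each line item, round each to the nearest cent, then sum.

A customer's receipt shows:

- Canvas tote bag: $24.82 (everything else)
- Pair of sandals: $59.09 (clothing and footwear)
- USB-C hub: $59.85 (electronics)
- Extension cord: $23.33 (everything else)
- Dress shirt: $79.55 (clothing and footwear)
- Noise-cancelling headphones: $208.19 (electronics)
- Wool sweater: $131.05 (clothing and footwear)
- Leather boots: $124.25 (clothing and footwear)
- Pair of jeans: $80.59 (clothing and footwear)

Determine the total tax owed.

Canvas tote bag $24.82: everything else → 9.25% → $2.30
Pair of sandals $59.09: clothing and footwear → 6.25% → $3.69
USB-C hub $59.85: electronics, under $200.00 → 0% → $0.00
Extension cord $23.33: everything else → 9.25% → $2.16
Dress shirt $79.55: clothing and footwear → 6.25% → $4.97
Noise-cancelling headphones $208.19: electronics, $200.00 or more → 4.5% → $9.37
Wool sweater $131.05: clothing and footwear → 6.25% → $8.19
Leather boots $124.25: clothing and footwear → 6.25% → $7.77
Pair of jeans $80.59: clothing and footwear → 6.25% → $5.04
Total tax = $2.30 + $3.69 + $2.16 + $4.97 + $9.37 + $8.19 + $7.77 + $5.04 = $43.49

$43.49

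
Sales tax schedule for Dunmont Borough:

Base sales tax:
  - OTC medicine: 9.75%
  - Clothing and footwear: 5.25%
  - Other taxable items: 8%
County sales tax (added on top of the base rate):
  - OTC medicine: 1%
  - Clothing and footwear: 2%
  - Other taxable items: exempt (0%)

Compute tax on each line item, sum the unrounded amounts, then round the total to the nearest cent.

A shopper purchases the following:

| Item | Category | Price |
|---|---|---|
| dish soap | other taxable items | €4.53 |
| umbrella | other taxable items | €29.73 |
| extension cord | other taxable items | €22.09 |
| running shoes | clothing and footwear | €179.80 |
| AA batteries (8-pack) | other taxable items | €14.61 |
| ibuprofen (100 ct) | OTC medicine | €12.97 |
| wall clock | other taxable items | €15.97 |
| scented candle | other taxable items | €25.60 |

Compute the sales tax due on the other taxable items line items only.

€9.00

Dish soap €4.53: other taxable items → 8% + 0% county = 8% → €0.3624
Umbrella €29.73: other taxable items → 8% + 0% county = 8% → €2.3784
Extension cord €22.09: other taxable items → 8% + 0% county = 8% → €1.7672
AA batteries (8-pack) €14.61: other taxable items → 8% + 0% county = 8% → €1.1688
Wall clock €15.97: other taxable items → 8% + 0% county = 8% → €1.2776
Scented candle €25.60: other taxable items → 8% + 0% county = 8% → €2.048
Tax on other taxable items: unrounded sum = €9.0024 → €9.00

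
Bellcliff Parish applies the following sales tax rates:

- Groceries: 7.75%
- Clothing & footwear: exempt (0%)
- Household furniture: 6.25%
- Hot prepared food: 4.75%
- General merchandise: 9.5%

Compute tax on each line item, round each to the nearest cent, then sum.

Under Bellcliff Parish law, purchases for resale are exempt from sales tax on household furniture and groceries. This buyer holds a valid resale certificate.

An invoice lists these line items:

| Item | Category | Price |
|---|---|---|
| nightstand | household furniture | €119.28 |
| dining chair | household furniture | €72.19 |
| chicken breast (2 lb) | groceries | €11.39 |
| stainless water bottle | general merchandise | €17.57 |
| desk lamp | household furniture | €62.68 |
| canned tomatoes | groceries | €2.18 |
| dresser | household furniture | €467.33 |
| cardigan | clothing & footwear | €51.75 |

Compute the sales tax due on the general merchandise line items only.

Stainless water bottle €17.57: general merchandise → 9.5% → €1.67
Tax on general merchandise = €1.67

€1.67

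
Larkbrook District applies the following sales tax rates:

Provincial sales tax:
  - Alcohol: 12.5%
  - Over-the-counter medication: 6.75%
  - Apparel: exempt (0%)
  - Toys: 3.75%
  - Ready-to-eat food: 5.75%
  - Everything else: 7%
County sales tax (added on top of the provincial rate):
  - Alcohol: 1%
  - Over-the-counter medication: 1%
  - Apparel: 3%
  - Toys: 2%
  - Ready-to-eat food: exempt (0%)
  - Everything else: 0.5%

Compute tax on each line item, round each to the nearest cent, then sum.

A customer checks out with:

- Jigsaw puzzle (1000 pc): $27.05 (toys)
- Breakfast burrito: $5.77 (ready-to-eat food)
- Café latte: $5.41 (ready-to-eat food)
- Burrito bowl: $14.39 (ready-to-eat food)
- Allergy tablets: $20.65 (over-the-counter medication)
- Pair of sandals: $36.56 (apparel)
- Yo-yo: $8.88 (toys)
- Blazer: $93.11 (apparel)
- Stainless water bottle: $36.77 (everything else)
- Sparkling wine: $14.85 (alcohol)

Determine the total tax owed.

$13.79

Jigsaw puzzle (1000 pc) $27.05: toys → 3.75% + 2% county = 5.75% → $1.56
Breakfast burrito $5.77: ready-to-eat food → 5.75% + 0% county = 5.75% → $0.33
Café latte $5.41: ready-to-eat food → 5.75% + 0% county = 5.75% → $0.31
Burrito bowl $14.39: ready-to-eat food → 5.75% + 0% county = 5.75% → $0.83
Allergy tablets $20.65: over-the-counter medication → 6.75% + 1% county = 7.75% → $1.60
Pair of sandals $36.56: apparel → 0% + 3% county = 3% → $1.10
Yo-yo $8.88: toys → 3.75% + 2% county = 5.75% → $0.51
Blazer $93.11: apparel → 0% + 3% county = 3% → $2.79
Stainless water bottle $36.77: everything else → 7% + 0.5% county = 7.5% → $2.76
Sparkling wine $14.85: alcohol → 12.5% + 1% county = 13.5% → $2.00
Total tax = $1.56 + $0.33 + $0.31 + $0.83 + $1.60 + $1.10 + $0.51 + $2.79 + $2.76 + $2.00 = $13.79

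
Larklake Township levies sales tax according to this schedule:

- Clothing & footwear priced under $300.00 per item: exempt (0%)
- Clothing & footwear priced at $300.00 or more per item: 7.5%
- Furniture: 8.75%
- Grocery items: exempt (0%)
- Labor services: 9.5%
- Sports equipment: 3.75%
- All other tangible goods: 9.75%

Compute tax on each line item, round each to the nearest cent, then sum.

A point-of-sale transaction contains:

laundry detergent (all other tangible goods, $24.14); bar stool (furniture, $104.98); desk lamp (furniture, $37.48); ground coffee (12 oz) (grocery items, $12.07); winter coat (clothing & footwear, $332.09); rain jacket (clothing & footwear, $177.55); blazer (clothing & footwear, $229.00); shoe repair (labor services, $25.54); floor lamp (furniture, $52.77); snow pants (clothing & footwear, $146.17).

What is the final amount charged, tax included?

Laundry detergent $24.14: all other tangible goods → 9.75% → $2.35
Bar stool $104.98: furniture → 8.75% → $9.19
Desk lamp $37.48: furniture → 8.75% → $3.28
Ground coffee (12 oz) $12.07: grocery items → 0% → $0.00
Winter coat $332.09: clothing & footwear, $300.00 or more → 7.5% → $24.91
Rain jacket $177.55: clothing & footwear, under $300.00 → 0% → $0.00
Blazer $229.00: clothing & footwear, under $300.00 → 0% → $0.00
Shoe repair $25.54: labor services → 9.5% → $2.43
Floor lamp $52.77: furniture → 8.75% → $4.62
Snow pants $146.17: clothing & footwear, under $300.00 → 0% → $0.00
Subtotal = $1141.79; tax = $46.78; total due = $1188.57

$1188.57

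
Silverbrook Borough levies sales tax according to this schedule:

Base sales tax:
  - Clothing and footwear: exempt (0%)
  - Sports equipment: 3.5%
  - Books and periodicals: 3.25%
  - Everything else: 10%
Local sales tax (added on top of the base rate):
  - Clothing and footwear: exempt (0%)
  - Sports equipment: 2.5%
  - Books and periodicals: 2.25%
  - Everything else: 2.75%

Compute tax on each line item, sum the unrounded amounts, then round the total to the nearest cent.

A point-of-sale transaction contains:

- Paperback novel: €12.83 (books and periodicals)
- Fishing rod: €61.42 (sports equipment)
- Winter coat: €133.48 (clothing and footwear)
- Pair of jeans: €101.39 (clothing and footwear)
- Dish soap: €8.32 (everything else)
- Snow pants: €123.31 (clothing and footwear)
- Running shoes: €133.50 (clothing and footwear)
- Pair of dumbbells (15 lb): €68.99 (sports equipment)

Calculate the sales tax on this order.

€9.59

Paperback novel €12.83: books and periodicals → 3.25% + 2.25% local = 5.5% → €0.70565
Fishing rod €61.42: sports equipment → 3.5% + 2.5% local = 6% → €3.6852
Winter coat €133.48: clothing and footwear → 0% + 0% local = 0% → €0.00
Pair of jeans €101.39: clothing and footwear → 0% + 0% local = 0% → €0.00
Dish soap €8.32: everything else → 10% + 2.75% local = 12.75% → €1.0608
Snow pants €123.31: clothing and footwear → 0% + 0% local = 0% → €0.00
Running shoes €133.50: clothing and footwear → 0% + 0% local = 0% → €0.00
Pair of dumbbells (15 lb) €68.99: sports equipment → 3.5% + 2.5% local = 6% → €4.1394
Unrounded tax sum = €9.59105 → €9.59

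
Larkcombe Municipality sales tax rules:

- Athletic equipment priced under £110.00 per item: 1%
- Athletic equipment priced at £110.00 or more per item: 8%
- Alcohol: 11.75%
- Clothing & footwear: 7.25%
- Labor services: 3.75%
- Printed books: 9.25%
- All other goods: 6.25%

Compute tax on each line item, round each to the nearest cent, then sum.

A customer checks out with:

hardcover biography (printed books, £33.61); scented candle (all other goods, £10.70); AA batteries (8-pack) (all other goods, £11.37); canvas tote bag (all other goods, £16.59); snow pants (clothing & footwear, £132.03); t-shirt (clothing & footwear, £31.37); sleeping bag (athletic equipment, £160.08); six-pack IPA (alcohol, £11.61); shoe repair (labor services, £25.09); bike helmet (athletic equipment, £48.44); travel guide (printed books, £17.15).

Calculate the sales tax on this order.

£34.55

Hardcover biography £33.61: printed books → 9.25% → £3.11
Scented candle £10.70: all other goods → 6.25% → £0.67
AA batteries (8-pack) £11.37: all other goods → 6.25% → £0.71
Canvas tote bag £16.59: all other goods → 6.25% → £1.04
Snow pants £132.03: clothing & footwear → 7.25% → £9.57
T-shirt £31.37: clothing & footwear → 7.25% → £2.27
Sleeping bag £160.08: athletic equipment, £110.00 or more → 8% → £12.81
Six-pack IPA £11.61: alcohol → 11.75% → £1.36
Shoe repair £25.09: labor services → 3.75% → £0.94
Bike helmet £48.44: athletic equipment, under £110.00 → 1% → £0.48
Travel guide £17.15: printed books → 9.25% → £1.59
Total tax = £3.11 + £0.67 + £0.71 + £1.04 + £9.57 + £2.27 + £12.81 + £1.36 + £0.94 + £0.48 + £1.59 = £34.55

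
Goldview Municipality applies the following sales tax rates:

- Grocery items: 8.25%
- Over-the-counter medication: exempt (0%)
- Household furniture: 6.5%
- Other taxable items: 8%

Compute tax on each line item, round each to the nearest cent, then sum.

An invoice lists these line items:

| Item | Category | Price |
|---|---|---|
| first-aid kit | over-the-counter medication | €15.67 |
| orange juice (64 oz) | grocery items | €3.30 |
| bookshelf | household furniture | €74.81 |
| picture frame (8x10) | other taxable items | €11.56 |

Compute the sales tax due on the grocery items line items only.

Orange juice (64 oz) €3.30: grocery items → 8.25% → €0.27
Tax on grocery items = €0.27

€0.27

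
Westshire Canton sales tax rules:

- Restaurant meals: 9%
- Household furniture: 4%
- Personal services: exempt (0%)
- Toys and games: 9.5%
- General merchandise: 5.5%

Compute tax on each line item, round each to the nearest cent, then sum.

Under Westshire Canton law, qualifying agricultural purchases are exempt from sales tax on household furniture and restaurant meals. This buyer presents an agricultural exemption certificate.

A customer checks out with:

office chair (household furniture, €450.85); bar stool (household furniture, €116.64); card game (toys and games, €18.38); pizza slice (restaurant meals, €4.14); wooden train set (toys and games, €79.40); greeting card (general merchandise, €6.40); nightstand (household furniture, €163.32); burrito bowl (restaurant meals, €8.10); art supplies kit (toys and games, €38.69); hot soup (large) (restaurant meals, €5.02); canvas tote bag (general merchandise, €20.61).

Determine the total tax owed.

€14.45

Office chair €450.85: household furniture, buyer-exempt → 0% → €0.00
Bar stool €116.64: household furniture, buyer-exempt → 0% → €0.00
Card game €18.38: toys and games → 9.5% → €1.75
Pizza slice €4.14: restaurant meals, buyer-exempt → 0% → €0.00
Wooden train set €79.40: toys and games → 9.5% → €7.54
Greeting card €6.40: general merchandise → 5.5% → €0.35
Nightstand €163.32: household furniture, buyer-exempt → 0% → €0.00
Burrito bowl €8.10: restaurant meals, buyer-exempt → 0% → €0.00
Art supplies kit €38.69: toys and games → 9.5% → €3.68
Hot soup (large) €5.02: restaurant meals, buyer-exempt → 0% → €0.00
Canvas tote bag €20.61: general merchandise → 5.5% → €1.13
Total tax = €1.75 + €7.54 + €0.35 + €3.68 + €1.13 = €14.45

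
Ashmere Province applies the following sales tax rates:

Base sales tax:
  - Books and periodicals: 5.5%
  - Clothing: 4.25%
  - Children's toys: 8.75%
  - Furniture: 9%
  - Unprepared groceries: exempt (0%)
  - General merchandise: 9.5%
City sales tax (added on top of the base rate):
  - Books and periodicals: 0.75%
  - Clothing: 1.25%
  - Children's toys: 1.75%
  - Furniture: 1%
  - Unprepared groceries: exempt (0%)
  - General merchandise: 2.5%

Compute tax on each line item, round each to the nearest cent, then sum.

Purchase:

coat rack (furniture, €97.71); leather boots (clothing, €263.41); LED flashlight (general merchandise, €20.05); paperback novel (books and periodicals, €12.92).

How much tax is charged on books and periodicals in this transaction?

€0.81

Paperback novel €12.92: books and periodicals → 5.5% + 0.75% city = 6.25% → €0.81
Tax on books and periodicals = €0.81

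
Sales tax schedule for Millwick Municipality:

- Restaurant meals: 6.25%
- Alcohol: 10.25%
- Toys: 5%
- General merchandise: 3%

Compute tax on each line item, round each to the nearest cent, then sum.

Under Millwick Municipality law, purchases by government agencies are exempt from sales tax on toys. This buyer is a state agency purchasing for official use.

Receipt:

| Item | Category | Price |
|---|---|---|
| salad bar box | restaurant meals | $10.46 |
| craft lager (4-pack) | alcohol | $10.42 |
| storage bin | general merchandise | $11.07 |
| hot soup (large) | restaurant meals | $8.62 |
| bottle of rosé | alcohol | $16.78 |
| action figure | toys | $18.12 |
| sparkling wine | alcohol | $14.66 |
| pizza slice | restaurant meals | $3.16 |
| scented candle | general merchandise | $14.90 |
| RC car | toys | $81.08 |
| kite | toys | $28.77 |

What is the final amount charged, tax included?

$224.50

Salad bar box $10.46: restaurant meals → 6.25% → $0.65
Craft lager (4-pack) $10.42: alcohol → 10.25% → $1.07
Storage bin $11.07: general merchandise → 3% → $0.33
Hot soup (large) $8.62: restaurant meals → 6.25% → $0.54
Bottle of rosé $16.78: alcohol → 10.25% → $1.72
Action figure $18.12: toys, buyer-exempt → 0% → $0.00
Sparkling wine $14.66: alcohol → 10.25% → $1.50
Pizza slice $3.16: restaurant meals → 6.25% → $0.20
Scented candle $14.90: general merchandise → 3% → $0.45
RC car $81.08: toys, buyer-exempt → 0% → $0.00
Kite $28.77: toys, buyer-exempt → 0% → $0.00
Subtotal = $218.04; tax = $6.46; total due = $224.50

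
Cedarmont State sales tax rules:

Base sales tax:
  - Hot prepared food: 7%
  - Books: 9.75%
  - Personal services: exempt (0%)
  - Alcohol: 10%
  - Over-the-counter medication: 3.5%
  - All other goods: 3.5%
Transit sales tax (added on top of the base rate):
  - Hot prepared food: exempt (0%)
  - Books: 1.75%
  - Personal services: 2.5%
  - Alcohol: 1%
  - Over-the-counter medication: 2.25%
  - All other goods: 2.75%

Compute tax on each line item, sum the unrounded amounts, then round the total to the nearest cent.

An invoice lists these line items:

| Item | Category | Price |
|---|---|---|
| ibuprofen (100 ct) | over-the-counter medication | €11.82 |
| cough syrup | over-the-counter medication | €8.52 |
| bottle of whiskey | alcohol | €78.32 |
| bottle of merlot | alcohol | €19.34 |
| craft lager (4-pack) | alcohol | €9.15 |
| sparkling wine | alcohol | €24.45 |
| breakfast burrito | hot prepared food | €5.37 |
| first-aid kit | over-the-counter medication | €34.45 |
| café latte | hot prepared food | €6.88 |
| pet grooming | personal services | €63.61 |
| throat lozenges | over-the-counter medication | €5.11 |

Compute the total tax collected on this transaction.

Ibuprofen (100 ct) €11.82: over-the-counter medication → 3.5% + 2.25% transit = 5.75% → €0.67965
Cough syrup €8.52: over-the-counter medication → 3.5% + 2.25% transit = 5.75% → €0.4899
Bottle of whiskey €78.32: alcohol → 10% + 1% transit = 11% → €8.6152
Bottle of merlot €19.34: alcohol → 10% + 1% transit = 11% → €2.1274
Craft lager (4-pack) €9.15: alcohol → 10% + 1% transit = 11% → €1.0065
Sparkling wine €24.45: alcohol → 10% + 1% transit = 11% → €2.6895
Breakfast burrito €5.37: hot prepared food → 7% + 0% transit = 7% → €0.3759
First-aid kit €34.45: over-the-counter medication → 3.5% + 2.25% transit = 5.75% → €1.980875
Café latte €6.88: hot prepared food → 7% + 0% transit = 7% → €0.4816
Pet grooming €63.61: personal services → 0% + 2.5% transit = 2.5% → €1.59025
Throat lozenges €5.11: over-the-counter medication → 3.5% + 2.25% transit = 5.75% → €0.293825
Unrounded tax sum = €20.3306 → €20.33

€20.33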